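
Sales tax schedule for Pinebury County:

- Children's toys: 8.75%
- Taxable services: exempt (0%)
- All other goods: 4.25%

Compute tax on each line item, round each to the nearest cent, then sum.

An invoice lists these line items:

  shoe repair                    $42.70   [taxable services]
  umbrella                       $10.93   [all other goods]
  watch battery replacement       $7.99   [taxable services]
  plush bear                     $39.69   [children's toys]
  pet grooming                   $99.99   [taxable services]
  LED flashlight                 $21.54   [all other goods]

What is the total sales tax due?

$4.85

Shoe repair $42.70: taxable services → 0% → $0.00
Umbrella $10.93: all other goods → 4.25% → $0.46
Watch battery replacement $7.99: taxable services → 0% → $0.00
Plush bear $39.69: children's toys → 8.75% → $3.47
Pet grooming $99.99: taxable services → 0% → $0.00
LED flashlight $21.54: all other goods → 4.25% → $0.92
Total tax = $0.46 + $3.47 + $0.92 = $4.85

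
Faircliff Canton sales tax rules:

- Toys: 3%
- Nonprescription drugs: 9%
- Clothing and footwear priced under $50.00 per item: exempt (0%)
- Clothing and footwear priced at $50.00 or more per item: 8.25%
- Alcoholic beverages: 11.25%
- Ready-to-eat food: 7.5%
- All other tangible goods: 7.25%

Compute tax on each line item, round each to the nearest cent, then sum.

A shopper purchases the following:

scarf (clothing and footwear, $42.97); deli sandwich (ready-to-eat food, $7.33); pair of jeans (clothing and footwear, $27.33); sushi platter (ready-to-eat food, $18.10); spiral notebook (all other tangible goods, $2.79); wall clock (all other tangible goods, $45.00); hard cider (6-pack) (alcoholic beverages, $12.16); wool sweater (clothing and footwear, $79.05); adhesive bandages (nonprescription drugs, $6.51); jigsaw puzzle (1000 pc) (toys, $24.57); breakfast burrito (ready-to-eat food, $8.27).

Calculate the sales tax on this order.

$15.21

Scarf $42.97: clothing and footwear, under $50.00 → 0% → $0.00
Deli sandwich $7.33: ready-to-eat food → 7.5% → $0.55
Pair of jeans $27.33: clothing and footwear, under $50.00 → 0% → $0.00
Sushi platter $18.10: ready-to-eat food → 7.5% → $1.36
Spiral notebook $2.79: all other tangible goods → 7.25% → $0.20
Wall clock $45.00: all other tangible goods → 7.25% → $3.26
Hard cider (6-pack) $12.16: alcoholic beverages → 11.25% → $1.37
Wool sweater $79.05: clothing and footwear, $50.00 or more → 8.25% → $6.52
Adhesive bandages $6.51: nonprescription drugs → 9% → $0.59
Jigsaw puzzle (1000 pc) $24.57: toys → 3% → $0.74
Breakfast burrito $8.27: ready-to-eat food → 7.5% → $0.62
Total tax = $0.55 + $1.36 + $0.20 + $3.26 + $1.37 + $6.52 + $0.59 + $0.74 + $0.62 = $15.21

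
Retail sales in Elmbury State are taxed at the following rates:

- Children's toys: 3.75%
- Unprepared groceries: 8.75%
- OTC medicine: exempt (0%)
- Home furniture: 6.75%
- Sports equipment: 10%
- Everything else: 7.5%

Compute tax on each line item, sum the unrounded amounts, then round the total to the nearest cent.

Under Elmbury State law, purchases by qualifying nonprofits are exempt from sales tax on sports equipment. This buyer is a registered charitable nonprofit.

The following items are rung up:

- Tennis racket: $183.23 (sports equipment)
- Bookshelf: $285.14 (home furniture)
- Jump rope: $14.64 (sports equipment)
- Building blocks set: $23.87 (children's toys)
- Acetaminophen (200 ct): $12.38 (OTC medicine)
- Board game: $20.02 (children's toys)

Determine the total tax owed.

$20.89

Tennis racket $183.23: sports equipment, buyer-exempt → 0% → $0.00
Bookshelf $285.14: home furniture → 6.75% → $19.24695
Jump rope $14.64: sports equipment, buyer-exempt → 0% → $0.00
Building blocks set $23.87: children's toys → 3.75% → $0.895125
Acetaminophen (200 ct) $12.38: OTC medicine → 0% → $0.00
Board game $20.02: children's toys → 3.75% → $0.75075
Unrounded tax sum = $20.892825 → $20.89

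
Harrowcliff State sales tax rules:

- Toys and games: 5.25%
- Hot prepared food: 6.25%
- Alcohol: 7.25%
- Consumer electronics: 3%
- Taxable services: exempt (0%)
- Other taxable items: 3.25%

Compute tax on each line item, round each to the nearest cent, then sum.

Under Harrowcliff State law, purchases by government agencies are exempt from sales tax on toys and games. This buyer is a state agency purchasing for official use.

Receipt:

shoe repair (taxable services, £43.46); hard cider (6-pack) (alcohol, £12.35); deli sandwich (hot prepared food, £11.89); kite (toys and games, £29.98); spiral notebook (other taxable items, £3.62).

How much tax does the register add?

Shoe repair £43.46: taxable services → 0% → £0.00
Hard cider (6-pack) £12.35: alcohol → 7.25% → £0.90
Deli sandwich £11.89: hot prepared food → 6.25% → £0.74
Kite £29.98: toys and games, buyer-exempt → 0% → £0.00
Spiral notebook £3.62: other taxable items → 3.25% → £0.12
Total tax = £0.90 + £0.74 + £0.12 = £1.76

£1.76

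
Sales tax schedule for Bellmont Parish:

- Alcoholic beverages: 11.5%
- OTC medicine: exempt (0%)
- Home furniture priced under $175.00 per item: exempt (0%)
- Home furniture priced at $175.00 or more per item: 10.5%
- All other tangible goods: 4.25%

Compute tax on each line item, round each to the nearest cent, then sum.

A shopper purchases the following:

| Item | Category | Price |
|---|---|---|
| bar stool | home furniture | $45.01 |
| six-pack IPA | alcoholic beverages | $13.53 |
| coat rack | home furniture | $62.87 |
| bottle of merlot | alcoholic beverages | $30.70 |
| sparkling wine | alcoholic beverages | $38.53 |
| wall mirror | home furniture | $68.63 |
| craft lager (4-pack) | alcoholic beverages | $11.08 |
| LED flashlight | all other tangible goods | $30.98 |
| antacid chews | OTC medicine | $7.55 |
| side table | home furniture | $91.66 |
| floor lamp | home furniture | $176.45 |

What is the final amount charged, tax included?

Bar stool $45.01: home furniture, under $175.00 → 0% → $0.00
Six-pack IPA $13.53: alcoholic beverages → 11.5% → $1.56
Coat rack $62.87: home furniture, under $175.00 → 0% → $0.00
Bottle of merlot $30.70: alcoholic beverages → 11.5% → $3.53
Sparkling wine $38.53: alcoholic beverages → 11.5% → $4.43
Wall mirror $68.63: home furniture, under $175.00 → 0% → $0.00
Craft lager (4-pack) $11.08: alcoholic beverages → 11.5% → $1.27
LED flashlight $30.98: all other tangible goods → 4.25% → $1.32
Antacid chews $7.55: OTC medicine → 0% → $0.00
Side table $91.66: home furniture, under $175.00 → 0% → $0.00
Floor lamp $176.45: home furniture, $175.00 or more → 10.5% → $18.53
Subtotal = $576.99; tax = $30.64; total due = $607.63

$607.63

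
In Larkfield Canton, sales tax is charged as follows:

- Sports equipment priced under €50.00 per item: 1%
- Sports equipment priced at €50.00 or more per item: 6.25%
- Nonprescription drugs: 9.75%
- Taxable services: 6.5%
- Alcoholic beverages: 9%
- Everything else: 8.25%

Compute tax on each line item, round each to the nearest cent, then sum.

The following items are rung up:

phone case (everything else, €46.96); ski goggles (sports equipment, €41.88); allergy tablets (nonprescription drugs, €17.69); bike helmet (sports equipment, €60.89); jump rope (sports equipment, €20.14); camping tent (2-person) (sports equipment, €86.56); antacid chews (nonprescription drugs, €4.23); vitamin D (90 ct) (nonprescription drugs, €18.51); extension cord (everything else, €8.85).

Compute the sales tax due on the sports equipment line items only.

Ski goggles €41.88: sports equipment, under €50.00 → 1% → €0.42
Bike helmet €60.89: sports equipment, €50.00 or more → 6.25% → €3.81
Jump rope €20.14: sports equipment, under €50.00 → 1% → €0.20
Camping tent (2-person) €86.56: sports equipment, €50.00 or more → 6.25% → €5.41
Tax on sports equipment = €0.42 + €3.81 + €0.20 + €5.41 = €9.84

€9.84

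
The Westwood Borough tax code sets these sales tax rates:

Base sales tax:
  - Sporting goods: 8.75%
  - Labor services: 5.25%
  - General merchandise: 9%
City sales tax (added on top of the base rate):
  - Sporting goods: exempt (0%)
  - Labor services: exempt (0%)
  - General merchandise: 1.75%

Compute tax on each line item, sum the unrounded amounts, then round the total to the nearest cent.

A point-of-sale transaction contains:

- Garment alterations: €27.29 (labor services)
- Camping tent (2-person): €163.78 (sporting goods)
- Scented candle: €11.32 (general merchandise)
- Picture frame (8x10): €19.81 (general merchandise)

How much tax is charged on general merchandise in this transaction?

Scented candle €11.32: general merchandise → 9% + 1.75% city = 10.75% → €1.2169
Picture frame (8x10) €19.81: general merchandise → 9% + 1.75% city = 10.75% → €2.129575
Tax on general merchandise: unrounded sum = €3.346475 → €3.35

€3.35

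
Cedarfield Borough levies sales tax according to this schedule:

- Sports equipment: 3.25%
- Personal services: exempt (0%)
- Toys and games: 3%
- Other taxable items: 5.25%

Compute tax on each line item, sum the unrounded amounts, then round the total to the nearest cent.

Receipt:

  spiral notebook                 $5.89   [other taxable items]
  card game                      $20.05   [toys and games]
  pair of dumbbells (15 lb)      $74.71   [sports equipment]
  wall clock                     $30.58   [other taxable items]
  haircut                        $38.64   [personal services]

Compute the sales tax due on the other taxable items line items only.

$1.91

Spiral notebook $5.89: other taxable items → 5.25% → $0.309225
Wall clock $30.58: other taxable items → 5.25% → $1.60545
Tax on other taxable items: unrounded sum = $1.914675 → $1.91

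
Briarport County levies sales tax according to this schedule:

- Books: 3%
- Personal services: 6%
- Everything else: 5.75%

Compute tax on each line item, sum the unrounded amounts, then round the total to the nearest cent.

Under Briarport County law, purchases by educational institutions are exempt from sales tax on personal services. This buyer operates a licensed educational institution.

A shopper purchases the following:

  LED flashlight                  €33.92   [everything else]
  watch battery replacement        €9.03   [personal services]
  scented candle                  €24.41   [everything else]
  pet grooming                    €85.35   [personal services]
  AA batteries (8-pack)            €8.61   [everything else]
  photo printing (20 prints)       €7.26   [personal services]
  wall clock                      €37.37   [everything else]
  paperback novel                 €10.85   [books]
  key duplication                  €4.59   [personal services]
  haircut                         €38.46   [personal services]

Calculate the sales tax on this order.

€6.32

LED flashlight €33.92: everything else → 5.75% → €1.9504
Watch battery replacement €9.03: personal services, buyer-exempt → 0% → €0.00
Scented candle €24.41: everything else → 5.75% → €1.403575
Pet grooming €85.35: personal services, buyer-exempt → 0% → €0.00
AA batteries (8-pack) €8.61: everything else → 5.75% → €0.495075
Photo printing (20 prints) €7.26: personal services, buyer-exempt → 0% → €0.00
Wall clock €37.37: everything else → 5.75% → €2.148775
Paperback novel €10.85: books → 3% → €0.3255
Key duplication €4.59: personal services, buyer-exempt → 0% → €0.00
Haircut €38.46: personal services, buyer-exempt → 0% → €0.00
Unrounded tax sum = €6.323325 → €6.32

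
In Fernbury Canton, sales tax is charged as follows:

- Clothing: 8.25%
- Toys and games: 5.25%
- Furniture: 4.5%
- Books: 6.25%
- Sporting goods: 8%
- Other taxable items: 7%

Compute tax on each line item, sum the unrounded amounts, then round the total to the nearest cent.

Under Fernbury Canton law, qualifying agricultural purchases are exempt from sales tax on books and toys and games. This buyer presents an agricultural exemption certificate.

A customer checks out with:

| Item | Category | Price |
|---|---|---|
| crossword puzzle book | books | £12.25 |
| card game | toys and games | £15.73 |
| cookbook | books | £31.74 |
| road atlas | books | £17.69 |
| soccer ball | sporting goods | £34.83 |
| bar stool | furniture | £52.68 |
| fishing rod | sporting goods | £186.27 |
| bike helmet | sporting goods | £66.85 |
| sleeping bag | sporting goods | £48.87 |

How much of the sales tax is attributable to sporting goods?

£26.95

Soccer ball £34.83: sporting goods → 8% → £2.7864
Fishing rod £186.27: sporting goods → 8% → £14.9016
Bike helmet £66.85: sporting goods → 8% → £5.348
Sleeping bag £48.87: sporting goods → 8% → £3.9096
Tax on sporting goods: unrounded sum = £26.9456 → £26.95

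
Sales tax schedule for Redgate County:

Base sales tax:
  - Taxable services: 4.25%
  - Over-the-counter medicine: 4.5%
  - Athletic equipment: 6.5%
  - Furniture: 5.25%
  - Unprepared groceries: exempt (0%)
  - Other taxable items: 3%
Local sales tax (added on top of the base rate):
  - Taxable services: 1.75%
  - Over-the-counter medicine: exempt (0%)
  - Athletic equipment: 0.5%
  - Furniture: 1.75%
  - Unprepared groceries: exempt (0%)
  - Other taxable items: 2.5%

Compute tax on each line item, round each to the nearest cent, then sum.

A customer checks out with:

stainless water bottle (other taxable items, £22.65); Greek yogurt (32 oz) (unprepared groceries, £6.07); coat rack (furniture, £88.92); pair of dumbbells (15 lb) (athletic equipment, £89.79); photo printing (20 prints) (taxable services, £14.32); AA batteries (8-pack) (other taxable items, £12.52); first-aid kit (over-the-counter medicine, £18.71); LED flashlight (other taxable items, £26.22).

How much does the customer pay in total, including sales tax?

Stainless water bottle £22.65: other taxable items → 3% + 2.5% local = 5.5% → £1.25
Greek yogurt (32 oz) £6.07: unprepared groceries → 0% + 0% local = 0% → £0.00
Coat rack £88.92: furniture → 5.25% + 1.75% local = 7% → £6.22
Pair of dumbbells (15 lb) £89.79: athletic equipment → 6.5% + 0.5% local = 7% → £6.29
Photo printing (20 prints) £14.32: taxable services → 4.25% + 1.75% local = 6% → £0.86
AA batteries (8-pack) £12.52: other taxable items → 3% + 2.5% local = 5.5% → £0.69
First-aid kit £18.71: over-the-counter medicine → 4.5% + 0% local = 4.5% → £0.84
LED flashlight £26.22: other taxable items → 3% + 2.5% local = 5.5% → £1.44
Subtotal = £279.20; tax = £17.59; total due = £296.79

£296.79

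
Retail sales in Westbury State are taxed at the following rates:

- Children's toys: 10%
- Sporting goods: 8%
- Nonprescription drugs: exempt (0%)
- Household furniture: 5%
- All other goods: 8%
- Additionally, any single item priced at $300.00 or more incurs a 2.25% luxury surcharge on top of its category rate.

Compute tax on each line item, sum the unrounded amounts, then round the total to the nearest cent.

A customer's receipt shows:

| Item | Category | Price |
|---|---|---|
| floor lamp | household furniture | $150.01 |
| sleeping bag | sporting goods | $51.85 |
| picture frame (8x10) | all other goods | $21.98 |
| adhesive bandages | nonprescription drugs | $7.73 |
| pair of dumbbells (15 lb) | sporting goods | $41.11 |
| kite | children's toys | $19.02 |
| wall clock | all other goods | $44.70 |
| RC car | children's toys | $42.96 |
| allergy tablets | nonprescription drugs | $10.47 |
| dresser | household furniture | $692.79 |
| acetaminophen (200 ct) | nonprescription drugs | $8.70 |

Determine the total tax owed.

$76.70

Floor lamp $150.01: household furniture → 5% → $7.5005
Sleeping bag $51.85: sporting goods → 8% → $4.148
Picture frame (8x10) $21.98: all other goods → 8% → $1.7584
Adhesive bandages $7.73: nonprescription drugs → 0% → $0.00
Pair of dumbbells (15 lb) $41.11: sporting goods → 8% → $3.2888
Kite $19.02: children's toys → 10% → $1.902
Wall clock $44.70: all other goods → 8% → $3.576
RC car $42.96: children's toys → 10% → $4.296
Allergy tablets $10.47: nonprescription drugs → 0% → $0.00
Dresser $692.79: household furniture → 5% + 2.25% surcharge = 7.25% → $50.227275
Acetaminophen (200 ct) $8.70: nonprescription drugs → 0% → $0.00
Unrounded tax sum = $76.696975 → $76.70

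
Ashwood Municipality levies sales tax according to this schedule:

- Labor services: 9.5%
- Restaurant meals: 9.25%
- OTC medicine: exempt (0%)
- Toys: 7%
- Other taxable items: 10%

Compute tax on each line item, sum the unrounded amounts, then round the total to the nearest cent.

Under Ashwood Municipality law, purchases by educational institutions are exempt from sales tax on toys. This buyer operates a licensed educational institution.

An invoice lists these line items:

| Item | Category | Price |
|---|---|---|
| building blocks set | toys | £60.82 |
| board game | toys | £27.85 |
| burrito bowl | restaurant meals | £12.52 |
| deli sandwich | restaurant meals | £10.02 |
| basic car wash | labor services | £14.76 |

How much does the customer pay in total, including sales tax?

£129.46

Building blocks set £60.82: toys, buyer-exempt → 0% → £0.00
Board game £27.85: toys, buyer-exempt → 0% → £0.00
Burrito bowl £12.52: restaurant meals → 9.25% → £1.1581
Deli sandwich £10.02: restaurant meals → 9.25% → £0.92685
Basic car wash £14.76: labor services → 9.5% → £1.4022
Subtotal = £125.97; unrounded tax = £3.48715 → £3.49; total due = £129.46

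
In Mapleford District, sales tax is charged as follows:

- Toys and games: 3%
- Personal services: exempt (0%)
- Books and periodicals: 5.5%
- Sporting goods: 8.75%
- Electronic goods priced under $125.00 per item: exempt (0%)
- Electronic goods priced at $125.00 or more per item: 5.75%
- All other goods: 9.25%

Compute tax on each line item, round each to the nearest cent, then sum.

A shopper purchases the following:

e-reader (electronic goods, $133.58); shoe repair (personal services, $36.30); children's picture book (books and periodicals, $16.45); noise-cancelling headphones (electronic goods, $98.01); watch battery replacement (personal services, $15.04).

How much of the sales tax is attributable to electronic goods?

E-reader $133.58: electronic goods, $125.00 or more → 5.75% → $7.68
Noise-cancelling headphones $98.01: electronic goods, under $125.00 → 0% → $0.00
Tax on electronic goods = $7.68 + $0.00 = $7.68

$7.68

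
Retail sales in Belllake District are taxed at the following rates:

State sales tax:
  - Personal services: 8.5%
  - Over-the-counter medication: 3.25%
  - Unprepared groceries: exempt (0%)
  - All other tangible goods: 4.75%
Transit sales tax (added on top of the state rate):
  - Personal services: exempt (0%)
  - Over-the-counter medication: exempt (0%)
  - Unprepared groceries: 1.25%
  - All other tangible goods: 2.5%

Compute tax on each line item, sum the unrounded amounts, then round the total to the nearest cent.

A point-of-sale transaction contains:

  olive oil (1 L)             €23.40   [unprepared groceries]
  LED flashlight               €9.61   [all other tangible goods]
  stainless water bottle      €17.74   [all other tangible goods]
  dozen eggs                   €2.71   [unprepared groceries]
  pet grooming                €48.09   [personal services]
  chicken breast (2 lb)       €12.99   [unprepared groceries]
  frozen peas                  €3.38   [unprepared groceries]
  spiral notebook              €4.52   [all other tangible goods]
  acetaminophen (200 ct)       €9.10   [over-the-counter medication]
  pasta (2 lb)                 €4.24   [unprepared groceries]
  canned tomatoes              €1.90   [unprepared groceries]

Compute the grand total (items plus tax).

€144.98

Olive oil (1 L) €23.40: unprepared groceries → 0% + 1.25% transit = 1.25% → €0.2925
LED flashlight €9.61: all other tangible goods → 4.75% + 2.5% transit = 7.25% → €0.696725
Stainless water bottle €17.74: all other tangible goods → 4.75% + 2.5% transit = 7.25% → €1.28615
Dozen eggs €2.71: unprepared groceries → 0% + 1.25% transit = 1.25% → €0.033875
Pet grooming €48.09: personal services → 8.5% + 0% transit = 8.5% → €4.08765
Chicken breast (2 lb) €12.99: unprepared groceries → 0% + 1.25% transit = 1.25% → €0.162375
Frozen peas €3.38: unprepared groceries → 0% + 1.25% transit = 1.25% → €0.04225
Spiral notebook €4.52: all other tangible goods → 4.75% + 2.5% transit = 7.25% → €0.3277
Acetaminophen (200 ct) €9.10: over-the-counter medication → 3.25% + 0% transit = 3.25% → €0.29575
Pasta (2 lb) €4.24: unprepared groceries → 0% + 1.25% transit = 1.25% → €0.053
Canned tomatoes €1.90: unprepared groceries → 0% + 1.25% transit = 1.25% → €0.02375
Subtotal = €137.68; unrounded tax = €7.301725 → €7.30; total due = €144.98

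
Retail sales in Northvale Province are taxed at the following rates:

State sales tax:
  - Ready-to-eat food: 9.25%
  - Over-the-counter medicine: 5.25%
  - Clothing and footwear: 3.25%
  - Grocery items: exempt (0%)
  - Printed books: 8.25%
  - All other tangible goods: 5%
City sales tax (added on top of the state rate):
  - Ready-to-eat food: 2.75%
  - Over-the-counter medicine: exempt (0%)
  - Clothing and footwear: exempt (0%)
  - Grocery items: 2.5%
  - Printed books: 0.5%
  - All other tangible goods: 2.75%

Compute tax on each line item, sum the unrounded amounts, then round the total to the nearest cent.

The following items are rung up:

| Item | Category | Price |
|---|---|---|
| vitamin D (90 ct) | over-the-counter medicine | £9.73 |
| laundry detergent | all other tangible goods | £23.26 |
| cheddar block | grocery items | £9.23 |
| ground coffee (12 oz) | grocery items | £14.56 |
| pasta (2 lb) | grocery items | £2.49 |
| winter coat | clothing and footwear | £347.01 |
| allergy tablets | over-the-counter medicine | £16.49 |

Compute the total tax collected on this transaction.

Vitamin D (90 ct) £9.73: over-the-counter medicine → 5.25% + 0% city = 5.25% → £0.510825
Laundry detergent £23.26: all other tangible goods → 5% + 2.75% city = 7.75% → £1.80265
Cheddar block £9.23: grocery items → 0% + 2.5% city = 2.5% → £0.23075
Ground coffee (12 oz) £14.56: grocery items → 0% + 2.5% city = 2.5% → £0.364
Pasta (2 lb) £2.49: grocery items → 0% + 2.5% city = 2.5% → £0.06225
Winter coat £347.01: clothing and footwear → 3.25% + 0% city = 3.25% → £11.277825
Allergy tablets £16.49: over-the-counter medicine → 5.25% + 0% city = 5.25% → £0.865725
Unrounded tax sum = £15.114025 → £15.11

£15.11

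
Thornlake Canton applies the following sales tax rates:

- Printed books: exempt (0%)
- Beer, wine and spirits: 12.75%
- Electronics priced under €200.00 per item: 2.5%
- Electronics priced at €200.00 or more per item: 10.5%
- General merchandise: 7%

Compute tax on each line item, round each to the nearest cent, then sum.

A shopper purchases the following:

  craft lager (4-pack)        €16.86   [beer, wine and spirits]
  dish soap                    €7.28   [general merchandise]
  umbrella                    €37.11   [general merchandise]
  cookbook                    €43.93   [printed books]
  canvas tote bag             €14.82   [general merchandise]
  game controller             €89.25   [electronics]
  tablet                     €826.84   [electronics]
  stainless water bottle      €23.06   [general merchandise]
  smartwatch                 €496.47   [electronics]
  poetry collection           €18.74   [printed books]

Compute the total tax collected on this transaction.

Craft lager (4-pack) €16.86: beer, wine and spirits → 12.75% → €2.15
Dish soap €7.28: general merchandise → 7% → €0.51
Umbrella €37.11: general merchandise → 7% → €2.60
Cookbook €43.93: printed books → 0% → €0.00
Canvas tote bag €14.82: general merchandise → 7% → €1.04
Game controller €89.25: electronics, under €200.00 → 2.5% → €2.23
Tablet €826.84: electronics, €200.00 or more → 10.5% → €86.82
Stainless water bottle €23.06: general merchandise → 7% → €1.61
Smartwatch €496.47: electronics, €200.00 or more → 10.5% → €52.13
Poetry collection €18.74: printed books → 0% → €0.00
Total tax = €2.15 + €0.51 + €2.60 + €1.04 + €2.23 + €86.82 + €1.61 + €52.13 = €149.09

€149.09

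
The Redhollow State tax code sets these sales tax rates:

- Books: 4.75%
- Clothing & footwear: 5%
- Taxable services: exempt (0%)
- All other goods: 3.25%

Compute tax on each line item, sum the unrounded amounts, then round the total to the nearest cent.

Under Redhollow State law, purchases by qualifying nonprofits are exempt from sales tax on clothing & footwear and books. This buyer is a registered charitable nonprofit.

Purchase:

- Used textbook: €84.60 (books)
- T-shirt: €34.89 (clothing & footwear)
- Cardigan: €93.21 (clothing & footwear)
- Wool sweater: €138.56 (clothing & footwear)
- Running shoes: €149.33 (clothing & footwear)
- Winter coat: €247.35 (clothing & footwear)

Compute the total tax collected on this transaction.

€0.00

Used textbook €84.60: books, buyer-exempt → 0% → €0.00
T-shirt €34.89: clothing & footwear, buyer-exempt → 0% → €0.00
Cardigan €93.21: clothing & footwear, buyer-exempt → 0% → €0.00
Wool sweater €138.56: clothing & footwear, buyer-exempt → 0% → €0.00
Running shoes €149.33: clothing & footwear, buyer-exempt → 0% → €0.00
Winter coat €247.35: clothing & footwear, buyer-exempt → 0% → €0.00
Unrounded tax sum = €0.00 → €0.00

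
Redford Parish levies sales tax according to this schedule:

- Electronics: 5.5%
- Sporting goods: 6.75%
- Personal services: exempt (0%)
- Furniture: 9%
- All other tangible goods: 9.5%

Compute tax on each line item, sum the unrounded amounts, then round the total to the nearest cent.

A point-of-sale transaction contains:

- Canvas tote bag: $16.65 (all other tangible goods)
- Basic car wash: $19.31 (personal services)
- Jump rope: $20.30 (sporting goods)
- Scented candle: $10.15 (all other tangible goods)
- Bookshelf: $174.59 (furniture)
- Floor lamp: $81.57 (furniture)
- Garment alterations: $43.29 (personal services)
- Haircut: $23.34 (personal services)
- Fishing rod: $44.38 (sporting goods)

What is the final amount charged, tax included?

$463.55

Canvas tote bag $16.65: all other tangible goods → 9.5% → $1.58175
Basic car wash $19.31: personal services → 0% → $0.00
Jump rope $20.30: sporting goods → 6.75% → $1.37025
Scented candle $10.15: all other tangible goods → 9.5% → $0.96425
Bookshelf $174.59: furniture → 9% → $15.7131
Floor lamp $81.57: furniture → 9% → $7.3413
Garment alterations $43.29: personal services → 0% → $0.00
Haircut $23.34: personal services → 0% → $0.00
Fishing rod $44.38: sporting goods → 6.75% → $2.99565
Subtotal = $433.58; unrounded tax = $29.9663 → $29.97; total due = $463.55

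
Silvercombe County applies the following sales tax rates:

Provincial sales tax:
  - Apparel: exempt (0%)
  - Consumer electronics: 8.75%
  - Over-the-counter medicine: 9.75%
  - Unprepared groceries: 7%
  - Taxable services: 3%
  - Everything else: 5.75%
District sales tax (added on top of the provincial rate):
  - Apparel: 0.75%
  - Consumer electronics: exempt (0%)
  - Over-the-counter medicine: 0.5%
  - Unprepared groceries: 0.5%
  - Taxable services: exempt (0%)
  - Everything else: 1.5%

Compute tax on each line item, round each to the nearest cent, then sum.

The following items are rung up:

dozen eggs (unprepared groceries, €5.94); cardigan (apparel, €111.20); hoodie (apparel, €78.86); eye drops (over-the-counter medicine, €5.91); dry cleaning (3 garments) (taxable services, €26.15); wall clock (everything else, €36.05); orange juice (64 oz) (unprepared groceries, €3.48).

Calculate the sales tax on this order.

€6.13

Dozen eggs €5.94: unprepared groceries → 7% + 0.5% district = 7.5% → €0.45
Cardigan €111.20: apparel → 0% + 0.75% district = 0.75% → €0.83
Hoodie €78.86: apparel → 0% + 0.75% district = 0.75% → €0.59
Eye drops €5.91: over-the-counter medicine → 9.75% + 0.5% district = 10.25% → €0.61
Dry cleaning (3 garments) €26.15: taxable services → 3% + 0% district = 3% → €0.78
Wall clock €36.05: everything else → 5.75% + 1.5% district = 7.25% → €2.61
Orange juice (64 oz) €3.48: unprepared groceries → 7% + 0.5% district = 7.5% → €0.26
Total tax = €0.45 + €0.83 + €0.59 + €0.61 + €0.78 + €2.61 + €0.26 = €6.13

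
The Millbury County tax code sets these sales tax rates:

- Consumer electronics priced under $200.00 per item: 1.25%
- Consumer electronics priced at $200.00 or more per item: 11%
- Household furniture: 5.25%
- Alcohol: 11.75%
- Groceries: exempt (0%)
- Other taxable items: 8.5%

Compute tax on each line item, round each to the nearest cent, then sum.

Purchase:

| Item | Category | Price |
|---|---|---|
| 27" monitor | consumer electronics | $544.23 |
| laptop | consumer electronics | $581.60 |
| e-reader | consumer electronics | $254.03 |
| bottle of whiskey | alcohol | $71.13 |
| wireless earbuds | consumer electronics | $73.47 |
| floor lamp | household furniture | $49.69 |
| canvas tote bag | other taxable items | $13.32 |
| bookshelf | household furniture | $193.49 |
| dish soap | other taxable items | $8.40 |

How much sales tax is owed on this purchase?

$175.68

27" monitor $544.23: consumer electronics, $200.00 or more → 11% → $59.87
Laptop $581.60: consumer electronics, $200.00 or more → 11% → $63.98
E-reader $254.03: consumer electronics, $200.00 or more → 11% → $27.94
Bottle of whiskey $71.13: alcohol → 11.75% → $8.36
Wireless earbuds $73.47: consumer electronics, under $200.00 → 1.25% → $0.92
Floor lamp $49.69: household furniture → 5.25% → $2.61
Canvas tote bag $13.32: other taxable items → 8.5% → $1.13
Bookshelf $193.49: household furniture → 5.25% → $10.16
Dish soap $8.40: other taxable items → 8.5% → $0.71
Total tax = $59.87 + $63.98 + $27.94 + $8.36 + $0.92 + $2.61 + $1.13 + $10.16 + $0.71 = $175.68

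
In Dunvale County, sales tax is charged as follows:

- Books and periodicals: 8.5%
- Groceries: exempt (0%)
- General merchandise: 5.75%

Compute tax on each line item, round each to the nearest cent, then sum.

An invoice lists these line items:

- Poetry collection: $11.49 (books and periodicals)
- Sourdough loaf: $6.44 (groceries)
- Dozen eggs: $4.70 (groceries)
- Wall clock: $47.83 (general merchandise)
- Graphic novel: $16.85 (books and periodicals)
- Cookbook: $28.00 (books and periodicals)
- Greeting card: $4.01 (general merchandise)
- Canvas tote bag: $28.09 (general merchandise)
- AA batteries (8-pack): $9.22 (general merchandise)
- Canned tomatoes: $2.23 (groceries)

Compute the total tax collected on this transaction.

Poetry collection $11.49: books and periodicals → 8.5% → $0.98
Sourdough loaf $6.44: groceries → 0% → $0.00
Dozen eggs $4.70: groceries → 0% → $0.00
Wall clock $47.83: general merchandise → 5.75% → $2.75
Graphic novel $16.85: books and periodicals → 8.5% → $1.43
Cookbook $28.00: books and periodicals → 8.5% → $2.38
Greeting card $4.01: general merchandise → 5.75% → $0.23
Canvas tote bag $28.09: general merchandise → 5.75% → $1.62
AA batteries (8-pack) $9.22: general merchandise → 5.75% → $0.53
Canned tomatoes $2.23: groceries → 0% → $0.00
Total tax = $0.98 + $2.75 + $1.43 + $2.38 + $0.23 + $1.62 + $0.53 = $9.92

$9.92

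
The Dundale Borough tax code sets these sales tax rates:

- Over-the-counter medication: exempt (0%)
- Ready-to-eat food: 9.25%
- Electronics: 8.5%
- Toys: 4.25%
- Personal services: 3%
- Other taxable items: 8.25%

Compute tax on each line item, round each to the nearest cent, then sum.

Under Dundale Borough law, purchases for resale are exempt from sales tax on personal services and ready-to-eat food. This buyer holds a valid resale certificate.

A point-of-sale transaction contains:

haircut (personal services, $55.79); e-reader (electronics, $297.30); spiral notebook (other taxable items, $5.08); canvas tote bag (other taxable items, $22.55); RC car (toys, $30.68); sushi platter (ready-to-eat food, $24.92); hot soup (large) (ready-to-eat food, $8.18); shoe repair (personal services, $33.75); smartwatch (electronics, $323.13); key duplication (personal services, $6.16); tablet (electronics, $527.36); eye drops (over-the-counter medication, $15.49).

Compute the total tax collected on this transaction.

$101.15

Haircut $55.79: personal services, buyer-exempt → 0% → $0.00
E-reader $297.30: electronics → 8.5% → $25.27
Spiral notebook $5.08: other taxable items → 8.25% → $0.42
Canvas tote bag $22.55: other taxable items → 8.25% → $1.86
RC car $30.68: toys → 4.25% → $1.30
Sushi platter $24.92: ready-to-eat food, buyer-exempt → 0% → $0.00
Hot soup (large) $8.18: ready-to-eat food, buyer-exempt → 0% → $0.00
Shoe repair $33.75: personal services, buyer-exempt → 0% → $0.00
Smartwatch $323.13: electronics → 8.5% → $27.47
Key duplication $6.16: personal services, buyer-exempt → 0% → $0.00
Tablet $527.36: electronics → 8.5% → $44.83
Eye drops $15.49: over-the-counter medication → 0% → $0.00
Total tax = $25.27 + $0.42 + $1.86 + $1.30 + $27.47 + $44.83 = $101.15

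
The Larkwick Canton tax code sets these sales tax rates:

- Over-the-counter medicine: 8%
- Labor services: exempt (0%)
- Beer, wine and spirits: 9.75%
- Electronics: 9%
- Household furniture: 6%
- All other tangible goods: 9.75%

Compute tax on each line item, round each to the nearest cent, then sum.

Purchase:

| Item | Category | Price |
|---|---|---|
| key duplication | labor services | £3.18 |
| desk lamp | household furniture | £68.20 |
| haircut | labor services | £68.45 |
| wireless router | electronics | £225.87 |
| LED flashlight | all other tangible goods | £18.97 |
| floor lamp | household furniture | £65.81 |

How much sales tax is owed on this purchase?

£30.22

Key duplication £3.18: labor services → 0% → £0.00
Desk lamp £68.20: household furniture → 6% → £4.09
Haircut £68.45: labor services → 0% → £0.00
Wireless router £225.87: electronics → 9% → £20.33
LED flashlight £18.97: all other tangible goods → 9.75% → £1.85
Floor lamp £65.81: household furniture → 6% → £3.95
Total tax = £4.09 + £20.33 + £1.85 + £3.95 = £30.22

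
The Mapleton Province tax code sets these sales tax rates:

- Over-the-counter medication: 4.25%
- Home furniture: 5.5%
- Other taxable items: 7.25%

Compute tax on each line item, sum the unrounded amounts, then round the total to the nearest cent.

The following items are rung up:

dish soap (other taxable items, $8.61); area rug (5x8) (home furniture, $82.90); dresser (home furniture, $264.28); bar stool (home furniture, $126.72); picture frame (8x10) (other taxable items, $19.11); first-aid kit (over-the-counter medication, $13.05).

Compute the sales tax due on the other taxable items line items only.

$2.01

Dish soap $8.61: other taxable items → 7.25% → $0.624225
Picture frame (8x10) $19.11: other taxable items → 7.25% → $1.385475
Tax on other taxable items: unrounded sum = $2.0097 → $2.01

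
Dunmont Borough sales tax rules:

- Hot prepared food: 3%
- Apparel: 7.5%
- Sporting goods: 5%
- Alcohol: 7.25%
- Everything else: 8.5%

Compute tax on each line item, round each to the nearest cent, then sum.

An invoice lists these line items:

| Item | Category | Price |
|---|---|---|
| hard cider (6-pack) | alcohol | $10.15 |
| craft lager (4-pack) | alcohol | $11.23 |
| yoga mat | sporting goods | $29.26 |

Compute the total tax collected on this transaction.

Hard cider (6-pack) $10.15: alcohol → 7.25% → $0.74
Craft lager (4-pack) $11.23: alcohol → 7.25% → $0.81
Yoga mat $29.26: sporting goods → 5% → $1.46
Total tax = $0.74 + $0.81 + $1.46 = $3.01

$3.01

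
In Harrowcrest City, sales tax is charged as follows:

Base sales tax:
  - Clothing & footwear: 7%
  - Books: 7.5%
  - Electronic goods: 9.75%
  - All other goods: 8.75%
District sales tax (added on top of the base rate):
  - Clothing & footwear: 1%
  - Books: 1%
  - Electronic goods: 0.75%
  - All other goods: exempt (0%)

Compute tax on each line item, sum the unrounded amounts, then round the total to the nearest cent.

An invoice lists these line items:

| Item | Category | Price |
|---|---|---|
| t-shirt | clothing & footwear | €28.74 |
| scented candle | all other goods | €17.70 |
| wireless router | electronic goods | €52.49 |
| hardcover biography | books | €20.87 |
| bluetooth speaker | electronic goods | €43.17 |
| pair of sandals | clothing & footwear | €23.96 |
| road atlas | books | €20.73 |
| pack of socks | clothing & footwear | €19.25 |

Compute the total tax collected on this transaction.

T-shirt €28.74: clothing & footwear → 7% + 1% district = 8% → €2.2992
Scented candle €17.70: all other goods → 8.75% + 0% district = 8.75% → €1.54875
Wireless router €52.49: electronic goods → 9.75% + 0.75% district = 10.5% → €5.51145
Hardcover biography €20.87: books → 7.5% + 1% district = 8.5% → €1.77395
Bluetooth speaker €43.17: electronic goods → 9.75% + 0.75% district = 10.5% → €4.53285
Pair of sandals €23.96: clothing & footwear → 7% + 1% district = 8% → €1.9168
Road atlas €20.73: books → 7.5% + 1% district = 8.5% → €1.76205
Pack of socks €19.25: clothing & footwear → 7% + 1% district = 8% → €1.54
Unrounded tax sum = €20.88505 → €20.89

€20.89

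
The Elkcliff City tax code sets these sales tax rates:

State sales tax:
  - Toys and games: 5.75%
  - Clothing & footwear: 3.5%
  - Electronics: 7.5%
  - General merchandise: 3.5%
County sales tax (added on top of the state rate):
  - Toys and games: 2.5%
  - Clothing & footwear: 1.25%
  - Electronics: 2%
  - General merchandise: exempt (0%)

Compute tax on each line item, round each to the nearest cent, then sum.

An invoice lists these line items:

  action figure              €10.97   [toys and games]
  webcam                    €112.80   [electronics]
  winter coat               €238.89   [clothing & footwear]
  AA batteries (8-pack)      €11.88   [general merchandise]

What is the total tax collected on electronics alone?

€10.72

Webcam €112.80: electronics → 7.5% + 2% county = 9.5% → €10.72
Tax on electronics = €10.72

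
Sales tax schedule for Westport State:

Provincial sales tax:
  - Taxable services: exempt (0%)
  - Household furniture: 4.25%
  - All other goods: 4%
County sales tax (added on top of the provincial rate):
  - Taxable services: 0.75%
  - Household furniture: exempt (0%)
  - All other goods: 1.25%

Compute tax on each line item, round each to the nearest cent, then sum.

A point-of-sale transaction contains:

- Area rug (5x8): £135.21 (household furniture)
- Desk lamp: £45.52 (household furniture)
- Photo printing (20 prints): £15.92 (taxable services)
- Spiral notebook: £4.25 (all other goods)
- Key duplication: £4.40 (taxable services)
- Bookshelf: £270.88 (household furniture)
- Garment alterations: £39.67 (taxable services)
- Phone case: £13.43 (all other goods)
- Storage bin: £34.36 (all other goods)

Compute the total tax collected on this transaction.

Area rug (5x8) £135.21: household furniture → 4.25% + 0% county = 4.25% → £5.75
Desk lamp £45.52: household furniture → 4.25% + 0% county = 4.25% → £1.93
Photo printing (20 prints) £15.92: taxable services → 0% + 0.75% county = 0.75% → £0.12
Spiral notebook £4.25: all other goods → 4% + 1.25% county = 5.25% → £0.22
Key duplication £4.40: taxable services → 0% + 0.75% county = 0.75% → £0.03
Bookshelf £270.88: household furniture → 4.25% + 0% county = 4.25% → £11.51
Garment alterations £39.67: taxable services → 0% + 0.75% county = 0.75% → £0.30
Phone case £13.43: all other goods → 4% + 1.25% county = 5.25% → £0.71
Storage bin £34.36: all other goods → 4% + 1.25% county = 5.25% → £1.80
Total tax = £5.75 + £1.93 + £0.12 + £0.22 + £0.03 + £11.51 + £0.30 + £0.71 + £1.80 = £22.37

£22.37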